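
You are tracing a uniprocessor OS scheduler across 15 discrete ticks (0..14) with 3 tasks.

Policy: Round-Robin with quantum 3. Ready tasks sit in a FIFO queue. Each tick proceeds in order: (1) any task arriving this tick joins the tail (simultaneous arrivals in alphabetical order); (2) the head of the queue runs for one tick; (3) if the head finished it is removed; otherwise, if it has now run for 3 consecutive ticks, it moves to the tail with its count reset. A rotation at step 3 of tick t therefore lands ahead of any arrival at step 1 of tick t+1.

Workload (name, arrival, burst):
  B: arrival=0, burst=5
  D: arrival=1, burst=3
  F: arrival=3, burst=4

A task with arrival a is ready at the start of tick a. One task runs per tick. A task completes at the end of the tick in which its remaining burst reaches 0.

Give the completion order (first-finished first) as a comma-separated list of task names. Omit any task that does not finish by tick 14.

completion order = D, B, F

t=0: queue=[B] q_used=0 → run B
t=1: queue=[B,D] q_used=1 → run B
t=2: queue=[B,D] q_used=2 → run B
t=3: queue=[D,B,F] q_used=0 → run D
t=4: queue=[D,B,F] q_used=1 → run D
t=5: queue=[D,B,F] q_used=2 → run D
t=6: queue=[B,F] q_used=0 → run B
t=7: queue=[B,F] q_used=1 → run B
t=8: queue=[F] q_used=0 → run F
t=9: queue=[F] q_used=1 → run F
t=10: queue=[F] q_used=2 → run F
t=11: queue=[F] q_used=0 → run F
t=12: (idle)
t=13: (idle)
t=14: (idle)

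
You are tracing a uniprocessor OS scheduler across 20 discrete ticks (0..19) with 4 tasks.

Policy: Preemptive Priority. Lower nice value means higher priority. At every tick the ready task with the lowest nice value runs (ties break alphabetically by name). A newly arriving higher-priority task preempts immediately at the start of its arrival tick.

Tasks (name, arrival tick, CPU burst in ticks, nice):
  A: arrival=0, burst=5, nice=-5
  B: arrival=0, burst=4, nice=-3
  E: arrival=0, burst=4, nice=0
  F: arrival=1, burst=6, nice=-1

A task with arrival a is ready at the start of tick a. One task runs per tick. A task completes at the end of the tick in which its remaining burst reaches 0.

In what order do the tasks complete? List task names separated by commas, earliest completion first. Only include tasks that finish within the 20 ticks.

t=0: ready={A,B,E} → run A
t=1: ready={A,B,E,F} → run A
t=2: ready={A,B,E,F} → run A
t=3: ready={A,B,E,F} → run A
t=4: ready={A,B,E,F} → run A
t=5: ready={B,E,F} → run B
t=6: ready={B,E,F} → run B
t=7: ready={B,E,F} → run B
t=8: ready={B,E,F} → run B
t=9: ready={E,F} → run F
t=10: ready={E,F} → run F
t=11: ready={E,F} → run F
t=12: ready={E,F} → run F
t=13: ready={E,F} → run F
t=14: ready={E,F} → run F
t=15: ready={E} → run E
t=16: ready={E} → run E
t=17: ready={E} → run E
t=18: ready={E} → run E
t=19: (idle)

completion order = A, B, F, E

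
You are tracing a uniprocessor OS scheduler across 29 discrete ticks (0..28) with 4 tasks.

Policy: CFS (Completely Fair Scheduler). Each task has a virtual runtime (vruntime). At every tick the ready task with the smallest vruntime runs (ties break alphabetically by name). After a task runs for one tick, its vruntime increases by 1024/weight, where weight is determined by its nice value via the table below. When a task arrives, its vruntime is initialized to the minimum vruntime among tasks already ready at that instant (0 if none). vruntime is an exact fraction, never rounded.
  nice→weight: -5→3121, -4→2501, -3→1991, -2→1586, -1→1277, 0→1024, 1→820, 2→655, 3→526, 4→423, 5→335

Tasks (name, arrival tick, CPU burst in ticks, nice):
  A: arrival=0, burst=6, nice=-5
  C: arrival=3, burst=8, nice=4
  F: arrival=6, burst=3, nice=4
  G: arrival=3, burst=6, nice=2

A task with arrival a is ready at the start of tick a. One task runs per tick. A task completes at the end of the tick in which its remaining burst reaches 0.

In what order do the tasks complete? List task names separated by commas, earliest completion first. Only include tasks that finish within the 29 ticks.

t=0: vr[A=0] → run A
t=1: vr[A=1024/3121] → run A
t=2: vr[A=2048/3121] → run A
t=3: vr[A=3072/3121 C=3072/3121 G=3072/3121] → run A
t=4: vr[A=4096/3121 C=3072/3121 G=3072/3121] → run C
t=5: vr[A=4096/3121 C=4495360/1320183 G=3072/3121] → run G
t=6: vr[A=4096/3121 C=4495360/1320183 F=4096/3121 G=5208064/2044255] → run A
t=7: vr[A=5120/3121 C=4495360/1320183 F=4096/3121 G=5208064/2044255] → run F
t=8: vr[A=5120/3121 C=4495360/1320183 F=4928512/1320183 G=5208064/2044255] → run A
t=9: vr[C=4495360/1320183 F=4928512/1320183 G=5208064/2044255] → run G
t=10: vr[C=4495360/1320183 F=4928512/1320183 G=8403968/2044255] → run C
t=11: vr[C=7691264/1320183 F=4928512/1320183 G=8403968/2044255] → run F
t=12: vr[C=7691264/1320183 F=8124416/1320183 G=8403968/2044255] → run G
t=13: vr[C=7691264/1320183 F=8124416/1320183 G=11599872/2044255] → run G
t=14: vr[C=7691264/1320183 F=8124416/1320183 G=14795776/2044255] → run C
t=15: vr[C=3629056/440061 F=8124416/1320183 G=14795776/2044255] → run F
t=16: vr[C=3629056/440061 G=14795776/2044255] → run G
t=17: vr[C=3629056/440061 G=3598336/408851] → run C
t=18: vr[C=14083072/1320183 G=3598336/408851] → run G
t=19: vr[C=14083072/1320183] → run C
t=20: vr[C=17278976/1320183] → run C
t=21: vr[C=6824960/440061] → run C
t=22: vr[C=23670784/1320183] → run C
t=23: (idle)
t=24: (idle)
t=25: (idle)
t=26: (idle)
t=27: (idle)
t=28: (idle)

completion order = A, F, G, C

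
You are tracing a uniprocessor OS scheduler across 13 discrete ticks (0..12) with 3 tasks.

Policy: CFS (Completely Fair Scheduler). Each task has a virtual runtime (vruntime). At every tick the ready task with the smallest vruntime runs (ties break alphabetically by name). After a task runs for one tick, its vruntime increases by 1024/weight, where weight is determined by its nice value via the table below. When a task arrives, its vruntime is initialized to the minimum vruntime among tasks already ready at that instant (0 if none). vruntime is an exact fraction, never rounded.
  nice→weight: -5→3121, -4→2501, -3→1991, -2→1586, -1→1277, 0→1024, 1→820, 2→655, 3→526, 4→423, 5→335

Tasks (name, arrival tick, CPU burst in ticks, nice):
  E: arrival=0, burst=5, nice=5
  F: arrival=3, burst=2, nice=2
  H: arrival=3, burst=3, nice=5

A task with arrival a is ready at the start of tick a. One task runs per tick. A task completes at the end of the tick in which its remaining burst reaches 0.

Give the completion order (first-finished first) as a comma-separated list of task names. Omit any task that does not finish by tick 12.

completion order = F, E, H

t=0: vr[E=0] → run E
t=1: vr[E=1024/335] → run E
t=2: vr[E=2048/335] → run E
t=3: vr[E=3072/335 F=3072/335 H=3072/335] → run E
t=4: vr[E=4096/335 F=3072/335 H=3072/335] → run F
t=5: vr[E=4096/335 F=94208/8777 H=3072/335] → run H
t=6: vr[E=4096/335 F=94208/8777 H=4096/335] → run F
t=7: vr[E=4096/335 H=4096/335] → run E
t=8: vr[H=4096/335] → run H
t=9: vr[H=1024/67] → run H
t=10: (idle)
t=11: (idle)
t=12: (idle)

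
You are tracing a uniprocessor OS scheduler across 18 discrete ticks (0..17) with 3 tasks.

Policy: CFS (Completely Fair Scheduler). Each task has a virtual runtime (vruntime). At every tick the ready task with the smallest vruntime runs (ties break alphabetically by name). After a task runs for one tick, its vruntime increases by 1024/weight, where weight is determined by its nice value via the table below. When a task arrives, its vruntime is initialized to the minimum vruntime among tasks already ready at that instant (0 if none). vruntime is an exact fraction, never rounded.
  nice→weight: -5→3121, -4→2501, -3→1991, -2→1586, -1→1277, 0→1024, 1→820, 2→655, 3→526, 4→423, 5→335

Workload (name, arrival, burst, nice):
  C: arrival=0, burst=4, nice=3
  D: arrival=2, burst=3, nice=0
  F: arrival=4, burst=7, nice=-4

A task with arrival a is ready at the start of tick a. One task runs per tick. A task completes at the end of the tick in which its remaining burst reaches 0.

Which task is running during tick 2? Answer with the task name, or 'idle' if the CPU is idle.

running at tick 2 = C

t=0: vr[C=0] → run C
t=1: vr[C=512/263] → run C
t=2: vr[C=1024/263 D=1024/263] → run C
t=3: vr[C=1536/263 D=1024/263] → run D
t=4: vr[C=1536/263 D=1287/263 F=1287/263] → run D
t=5: vr[C=1536/263 D=1550/263 F=1287/263] → run F
t=6: vr[C=1536/263 D=1550/263 F=3488099/657763] → run F
t=7: vr[C=1536/263 D=1550/263 F=3757411/657763] → run F
t=8: vr[C=1536/263 D=1550/263 F=4026723/657763] → run C
t=9: vr[D=1550/263 F=4026723/657763] → run D
t=10: vr[F=4026723/657763] → run F
t=11: vr[F=4296035/657763] → run F
t=12: vr[F=4565347/657763] → run F
t=13: vr[F=4834659/657763] → run F
t=14: (idle)
t=15: (idle)
t=16: (idle)
t=17: (idle)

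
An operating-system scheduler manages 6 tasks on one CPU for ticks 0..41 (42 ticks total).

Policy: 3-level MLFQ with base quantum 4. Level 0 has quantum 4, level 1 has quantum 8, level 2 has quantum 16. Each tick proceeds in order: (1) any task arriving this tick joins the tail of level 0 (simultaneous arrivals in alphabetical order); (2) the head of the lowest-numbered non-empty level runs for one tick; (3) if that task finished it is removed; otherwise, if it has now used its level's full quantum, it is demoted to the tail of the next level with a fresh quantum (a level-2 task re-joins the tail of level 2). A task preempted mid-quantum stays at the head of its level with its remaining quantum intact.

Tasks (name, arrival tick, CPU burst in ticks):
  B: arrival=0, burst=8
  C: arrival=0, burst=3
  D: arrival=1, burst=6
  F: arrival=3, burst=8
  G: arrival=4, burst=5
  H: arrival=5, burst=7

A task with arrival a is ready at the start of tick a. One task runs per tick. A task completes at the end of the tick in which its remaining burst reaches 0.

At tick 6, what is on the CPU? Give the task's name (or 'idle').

running at tick 6 = C

t=0: L0/L1/L2 = BC/-/- → run B
t=1: L0/L1/L2 = BCD/-/- → run B
t=2: L0/L1/L2 = BCD/-/- → run B
t=3: L0/L1/L2 = BCDF/-/- → run B
t=4: L0/L1/L2 = CDFG/B/- → run C
t=5: L0/L1/L2 = CDFGH/B/- → run C
t=6: L0/L1/L2 = CDFGH/B/- → run C
t=7: L0/L1/L2 = DFGH/B/- → run D
t=8: L0/L1/L2 = DFGH/B/- → run D
t=9: L0/L1/L2 = DFGH/B/- → run D
t=10: L0/L1/L2 = DFGH/B/- → run D
t=11: L0/L1/L2 = FGH/BD/- → run F
t=12: L0/L1/L2 = FGH/BD/- → run F
t=13: L0/L1/L2 = FGH/BD/- → run F
t=14: L0/L1/L2 = FGH/BD/- → run F
t=15: L0/L1/L2 = GH/BDF/- → run G
t=16: L0/L1/L2 = GH/BDF/- → run G
t=17: L0/L1/L2 = GH/BDF/- → run G
t=18: L0/L1/L2 = GH/BDF/- → run G
t=19: L0/L1/L2 = H/BDFG/- → run H
t=20: L0/L1/L2 = H/BDFG/- → run H
t=21: L0/L1/L2 = H/BDFG/- → run H
t=22: L0/L1/L2 = H/BDFG/- → run H
t=23: L0/L1/L2 = -/BDFGH/- → run B
t=24: L0/L1/L2 = -/BDFGH/- → run B
t=25: L0/L1/L2 = -/BDFGH/- → run B
t=26: L0/L1/L2 = -/BDFGH/- → run B
t=27: L0/L1/L2 = -/DFGH/- → run D
t=28: L0/L1/L2 = -/DFGH/- → run D
t=29: L0/L1/L2 = -/FGH/- → run F
t=30: L0/L1/L2 = -/FGH/- → run F
t=31: L0/L1/L2 = -/FGH/- → run F
t=32: L0/L1/L2 = -/FGH/- → run F
t=33: L0/L1/L2 = -/GH/- → run G
t=34: L0/L1/L2 = -/H/- → run H
t=35: L0/L1/L2 = -/H/- → run H
t=36: L0/L1/L2 = -/H/- → run H
t=37: (idle)
t=38: (idle)
t=39: (idle)
t=40: (idle)
t=41: (idle)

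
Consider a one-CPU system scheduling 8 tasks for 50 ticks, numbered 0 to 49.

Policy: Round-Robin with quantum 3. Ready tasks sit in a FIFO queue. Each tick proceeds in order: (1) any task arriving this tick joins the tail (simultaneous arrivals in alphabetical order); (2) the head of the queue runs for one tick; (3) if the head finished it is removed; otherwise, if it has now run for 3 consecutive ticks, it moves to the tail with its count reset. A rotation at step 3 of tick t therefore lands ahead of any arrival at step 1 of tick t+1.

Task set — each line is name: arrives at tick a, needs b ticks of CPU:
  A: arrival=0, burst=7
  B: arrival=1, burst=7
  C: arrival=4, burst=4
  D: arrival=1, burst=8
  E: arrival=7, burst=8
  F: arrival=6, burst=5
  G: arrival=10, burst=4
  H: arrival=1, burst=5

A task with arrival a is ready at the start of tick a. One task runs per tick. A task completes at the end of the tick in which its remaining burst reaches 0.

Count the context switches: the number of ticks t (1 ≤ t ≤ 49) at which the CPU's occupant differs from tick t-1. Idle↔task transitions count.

t=0: queue=[A] q_used=0 → run A
t=1: queue=[A,B,D,H] q_used=1 → run A
t=2: queue=[A,B,D,H] q_used=2 → run A
t=3: queue=[B,D,H,A] q_used=0 → run B
t=4: queue=[B,D,H,A,C] q_used=1 → run B
t=5: queue=[B,D,H,A,C] q_used=2 → run B
t=6: queue=[D,H,A,C,B,F] q_used=0 → run D
t=7: queue=[D,H,A,C,B,F,E] q_used=1 → run D
t=8: queue=[D,H,A,C,B,F,E] q_used=2 → run D
t=9: queue=[H,A,C,B,F,E,D] q_used=0 → run H
t=10: queue=[H,A,C,B,F,E,D,G] q_used=1 → run H
t=11: queue=[H,A,C,B,F,E,D,G] q_used=2 → run H
t=12: queue=[A,C,B,F,E,D,G,H] q_used=0 → run A
t=13: queue=[A,C,B,F,E,D,G,H] q_used=1 → run A
t=14: queue=[A,C,B,F,E,D,G,H] q_used=2 → run A
t=15: queue=[C,B,F,E,D,G,H,A] q_used=0 → run C
t=16: queue=[C,B,F,E,D,G,H,A] q_used=1 → run C
t=17: queue=[C,B,F,E,D,G,H,A] q_used=2 → run C
t=18: queue=[B,F,E,D,G,H,A,C] q_used=0 → run B
t=19: queue=[B,F,E,D,G,H,A,C] q_used=1 → run B
t=20: queue=[B,F,E,D,G,H,A,C] q_used=2 → run B
t=21: queue=[F,E,D,G,H,A,C,B] q_used=0 → run F
t=22: queue=[F,E,D,G,H,A,C,B] q_used=1 → run F
t=23: queue=[F,E,D,G,H,A,C,B] q_used=2 → run F
t=24: queue=[E,D,G,H,A,C,B,F] q_used=0 → run E
t=25: queue=[E,D,G,H,A,C,B,F] q_used=1 → run E
t=26: queue=[E,D,G,H,A,C,B,F] q_used=2 → run E
t=27: queue=[D,G,H,A,C,B,F,E] q_used=0 → run D
t=28: queue=[D,G,H,A,C,B,F,E] q_used=1 → run D
t=29: queue=[D,G,H,A,C,B,F,E] q_used=2 → run D
t=30: queue=[G,H,A,C,B,F,E,D] q_used=0 → run G
t=31: queue=[G,H,A,C,B,F,E,D] q_used=1 → run G
t=32: queue=[G,H,A,C,B,F,E,D] q_used=2 → run G
t=33: queue=[H,A,C,B,F,E,D,G] q_used=0 → run H
t=34: queue=[H,A,C,B,F,E,D,G] q_used=1 → run H
t=35: queue=[A,C,B,F,E,D,G] q_used=0 → run A
t=36: queue=[C,B,F,E,D,G] q_used=0 → run C
t=37: queue=[B,F,E,D,G] q_used=0 → run B
t=38: queue=[F,E,D,G] q_used=0 → run F
t=39: queue=[F,E,D,G] q_used=1 → run F
t=40: queue=[E,D,G] q_used=0 → run E
t=41: queue=[E,D,G] q_used=1 → run E
t=42: queue=[E,D,G] q_used=2 → run E
t=43: queue=[D,G,E] q_used=0 → run D
t=44: queue=[D,G,E] q_used=1 → run D
t=45: queue=[G,E] q_used=0 → run G
t=46: queue=[E] q_used=0 → run E
t=47: queue=[E] q_used=1 → run E
t=48: (idle)
t=49: (idle)

context switches = 20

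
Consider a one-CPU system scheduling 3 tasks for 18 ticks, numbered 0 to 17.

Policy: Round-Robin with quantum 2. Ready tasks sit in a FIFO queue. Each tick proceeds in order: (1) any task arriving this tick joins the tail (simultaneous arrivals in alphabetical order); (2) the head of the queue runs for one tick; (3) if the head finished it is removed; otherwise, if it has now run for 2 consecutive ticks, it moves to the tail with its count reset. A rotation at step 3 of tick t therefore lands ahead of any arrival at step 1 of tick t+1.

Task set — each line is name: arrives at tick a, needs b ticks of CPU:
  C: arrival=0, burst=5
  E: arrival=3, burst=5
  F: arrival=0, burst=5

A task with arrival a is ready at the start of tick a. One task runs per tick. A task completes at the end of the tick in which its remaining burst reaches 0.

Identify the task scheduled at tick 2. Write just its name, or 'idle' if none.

t=0: queue=[C,F] q_used=0 → run C
t=1: queue=[C,F] q_used=1 → run C
t=2: queue=[F,C] q_used=0 → run F
t=3: queue=[F,C,E] q_used=1 → run F
t=4: queue=[C,E,F] q_used=0 → run C
t=5: queue=[C,E,F] q_used=1 → run C
t=6: queue=[E,F,C] q_used=0 → run E
t=7: queue=[E,F,C] q_used=1 → run E
t=8: queue=[F,C,E] q_used=0 → run F
t=9: queue=[F,C,E] q_used=1 → run F
t=10: queue=[C,E,F] q_used=0 → run C
t=11: queue=[E,F] q_used=0 → run E
t=12: queue=[E,F] q_used=1 → run E
t=13: queue=[F,E] q_used=0 → run F
t=14: queue=[E] q_used=0 → run E
t=15: (idle)
t=16: (idle)
t=17: (idle)

running at tick 2 = F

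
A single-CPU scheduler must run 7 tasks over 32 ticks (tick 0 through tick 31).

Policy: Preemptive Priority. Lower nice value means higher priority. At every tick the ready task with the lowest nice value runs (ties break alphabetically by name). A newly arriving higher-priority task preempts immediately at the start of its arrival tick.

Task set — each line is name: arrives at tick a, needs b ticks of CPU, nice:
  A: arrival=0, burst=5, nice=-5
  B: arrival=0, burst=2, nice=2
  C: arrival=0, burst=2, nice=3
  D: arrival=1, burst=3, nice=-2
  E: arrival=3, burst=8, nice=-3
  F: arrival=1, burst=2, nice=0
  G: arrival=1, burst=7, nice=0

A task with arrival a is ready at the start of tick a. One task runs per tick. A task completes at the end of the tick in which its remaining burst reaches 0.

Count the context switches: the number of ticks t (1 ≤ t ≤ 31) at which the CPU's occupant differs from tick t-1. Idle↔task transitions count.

context switches = 7

t=0: ready={A,B,C} → run A
t=1: ready={A,B,C,D,F,G} → run A
t=2: ready={A,B,C,D,F,G} → run A
t=3: ready={A,B,C,D,E,F,G} → run A
t=4: ready={A,B,C,D,E,F,G} → run A
t=5: ready={B,C,D,E,F,G} → run E
t=6: ready={B,C,D,E,F,G} → run E
t=7: ready={B,C,D,E,F,G} → run E
t=8: ready={B,C,D,E,F,G} → run E
t=9: ready={B,C,D,E,F,G} → run E
t=10: ready={B,C,D,E,F,G} → run E
t=11: ready={B,C,D,E,F,G} → run E
t=12: ready={B,C,D,E,F,G} → run E
t=13: ready={B,C,D,F,G} → run D
t=14: ready={B,C,D,F,G} → run D
t=15: ready={B,C,D,F,G} → run D
t=16: ready={B,C,F,G} → run F
t=17: ready={B,C,F,G} → run F
t=18: ready={B,C,G} → run G
t=19: ready={B,C,G} → run G
t=20: ready={B,C,G} → run G
t=21: ready={B,C,G} → run G
t=22: ready={B,C,G} → run G
t=23: ready={B,C,G} → run G
t=24: ready={B,C,G} → run G
t=25: ready={B,C} → run B
t=26: ready={B,C} → run B
t=27: ready={C} → run C
t=28: ready={C} → run C
t=29: (idle)
t=30: (idle)
t=31: (idle)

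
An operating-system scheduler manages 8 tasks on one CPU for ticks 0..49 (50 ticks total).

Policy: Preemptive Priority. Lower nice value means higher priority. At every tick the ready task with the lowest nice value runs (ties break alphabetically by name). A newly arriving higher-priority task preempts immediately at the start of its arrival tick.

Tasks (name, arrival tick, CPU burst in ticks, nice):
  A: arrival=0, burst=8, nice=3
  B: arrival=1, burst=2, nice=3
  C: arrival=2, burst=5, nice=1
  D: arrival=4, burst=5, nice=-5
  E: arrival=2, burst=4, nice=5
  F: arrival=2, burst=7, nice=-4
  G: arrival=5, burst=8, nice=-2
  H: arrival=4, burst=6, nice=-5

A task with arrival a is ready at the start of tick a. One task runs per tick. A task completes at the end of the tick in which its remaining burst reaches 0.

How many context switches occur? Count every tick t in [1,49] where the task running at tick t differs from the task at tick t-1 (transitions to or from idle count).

t=0: ready={A} → run A
t=1: ready={A,B} → run A
t=2: ready={A,B,C,E,F} → run F
t=3: ready={A,B,C,E,F} → run F
t=4: ready={A,B,C,D,E,F,H} → run D
t=5: ready={A,B,C,D,E,F,G,H} → run D
t=6: ready={A,B,C,D,E,F,G,H} → run D
t=7: ready={A,B,C,D,E,F,G,H} → run D
t=8: ready={A,B,C,D,E,F,G,H} → run D
t=9: ready={A,B,C,E,F,G,H} → run H
t=10: ready={A,B,C,E,F,G,H} → run H
t=11: ready={A,B,C,E,F,G,H} → run H
t=12: ready={A,B,C,E,F,G,H} → run H
t=13: ready={A,B,C,E,F,G,H} → run H
t=14: ready={A,B,C,E,F,G,H} → run H
t=15: ready={A,B,C,E,F,G} → run F
t=16: ready={A,B,C,E,F,G} → run F
t=17: ready={A,B,C,E,F,G} → run F
t=18: ready={A,B,C,E,F,G} → run F
t=19: ready={A,B,C,E,F,G} → run F
t=20: ready={A,B,C,E,G} → run G
t=21: ready={A,B,C,E,G} → run G
t=22: ready={A,B,C,E,G} → run G
t=23: ready={A,B,C,E,G} → run G
t=24: ready={A,B,C,E,G} → run G
t=25: ready={A,B,C,E,G} → run G
t=26: ready={A,B,C,E,G} → run G
t=27: ready={A,B,C,E,G} → run G
t=28: ready={A,B,C,E} → run C
t=29: ready={A,B,C,E} → run C
t=30: ready={A,B,C,E} → run C
t=31: ready={A,B,C,E} → run C
t=32: ready={A,B,C,E} → run C
t=33: ready={A,B,E} → run A
t=34: ready={A,B,E} → run A
t=35: ready={A,B,E} → run A
t=36: ready={A,B,E} → run A
t=37: ready={A,B,E} → run A
t=38: ready={A,B,E} → run A
t=39: ready={B,E} → run B
t=40: ready={B,E} → run B
t=41: ready={E} → run E
t=42: ready={E} → run E
t=43: ready={E} → run E
t=44: ready={E} → run E
t=45: (idle)
t=46: (idle)
t=47: (idle)
t=48: (idle)
t=49: (idle)

context switches = 10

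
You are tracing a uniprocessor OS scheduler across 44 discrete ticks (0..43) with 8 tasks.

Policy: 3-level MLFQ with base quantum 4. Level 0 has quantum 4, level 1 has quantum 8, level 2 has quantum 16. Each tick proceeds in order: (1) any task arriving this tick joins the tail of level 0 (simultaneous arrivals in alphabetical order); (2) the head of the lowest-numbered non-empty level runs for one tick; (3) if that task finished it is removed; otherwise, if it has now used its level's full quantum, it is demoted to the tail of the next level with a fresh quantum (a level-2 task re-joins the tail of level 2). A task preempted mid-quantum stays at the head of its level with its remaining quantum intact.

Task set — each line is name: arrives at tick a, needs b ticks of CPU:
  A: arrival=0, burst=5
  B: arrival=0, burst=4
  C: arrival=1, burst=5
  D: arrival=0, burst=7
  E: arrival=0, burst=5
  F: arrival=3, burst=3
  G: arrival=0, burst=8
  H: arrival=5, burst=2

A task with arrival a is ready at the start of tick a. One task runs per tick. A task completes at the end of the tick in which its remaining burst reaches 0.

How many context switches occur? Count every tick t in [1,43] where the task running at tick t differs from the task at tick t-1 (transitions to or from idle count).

context switches = 13

t=0: L0/L1/L2 = ABDEG/-/- → run A
t=1: L0/L1/L2 = ABDEGC/-/- → run A
t=2: L0/L1/L2 = ABDEGC/-/- → run A
t=3: L0/L1/L2 = ABDEGCF/-/- → run A
t=4: L0/L1/L2 = BDEGCF/A/- → run B
t=5: L0/L1/L2 = BDEGCFH/A/- → run B
t=6: L0/L1/L2 = BDEGCFH/A/- → run B
t=7: L0/L1/L2 = BDEGCFH/A/- → run B
t=8: L0/L1/L2 = DEGCFH/A/- → run D
t=9: L0/L1/L2 = DEGCFH/A/- → run D
t=10: L0/L1/L2 = DEGCFH/A/- → run D
t=11: L0/L1/L2 = DEGCFH/A/- → run D
t=12: L0/L1/L2 = EGCFH/AD/- → run E
t=13: L0/L1/L2 = EGCFH/AD/- → run E
t=14: L0/L1/L2 = EGCFH/AD/- → run E
t=15: L0/L1/L2 = EGCFH/AD/- → run E
t=16: L0/L1/L2 = GCFH/ADE/- → run G
t=17: L0/L1/L2 = GCFH/ADE/- → run G
t=18: L0/L1/L2 = GCFH/ADE/- → run G
t=19: L0/L1/L2 = GCFH/ADE/- → run G
t=20: L0/L1/L2 = CFH/ADEG/- → run C
t=21: L0/L1/L2 = CFH/ADEG/- → run C
t=22: L0/L1/L2 = CFH/ADEG/- → run C
t=23: L0/L1/L2 = CFH/ADEG/- → run C
t=24: L0/L1/L2 = FH/ADEGC/- → run F
t=25: L0/L1/L2 = FH/ADEGC/- → run F
t=26: L0/L1/L2 = FH/ADEGC/- → run F
t=27: L0/L1/L2 = H/ADEGC/- → run H
t=28: L0/L1/L2 = H/ADEGC/- → run H
t=29: L0/L1/L2 = -/ADEGC/- → run A
t=30: L0/L1/L2 = -/DEGC/- → run D
t=31: L0/L1/L2 = -/DEGC/- → run D
t=32: L0/L1/L2 = -/DEGC/- → run D
t=33: L0/L1/L2 = -/EGC/- → run E
t=34: L0/L1/L2 = -/GC/- → run G
t=35: L0/L1/L2 = -/GC/- → run G
t=36: L0/L1/L2 = -/GC/- → run G
t=37: L0/L1/L2 = -/GC/- → run G
t=38: L0/L1/L2 = -/C/- → run C
t=39: (idle)
t=40: (idle)
t=41: (idle)
t=42: (idle)
t=43: (idle)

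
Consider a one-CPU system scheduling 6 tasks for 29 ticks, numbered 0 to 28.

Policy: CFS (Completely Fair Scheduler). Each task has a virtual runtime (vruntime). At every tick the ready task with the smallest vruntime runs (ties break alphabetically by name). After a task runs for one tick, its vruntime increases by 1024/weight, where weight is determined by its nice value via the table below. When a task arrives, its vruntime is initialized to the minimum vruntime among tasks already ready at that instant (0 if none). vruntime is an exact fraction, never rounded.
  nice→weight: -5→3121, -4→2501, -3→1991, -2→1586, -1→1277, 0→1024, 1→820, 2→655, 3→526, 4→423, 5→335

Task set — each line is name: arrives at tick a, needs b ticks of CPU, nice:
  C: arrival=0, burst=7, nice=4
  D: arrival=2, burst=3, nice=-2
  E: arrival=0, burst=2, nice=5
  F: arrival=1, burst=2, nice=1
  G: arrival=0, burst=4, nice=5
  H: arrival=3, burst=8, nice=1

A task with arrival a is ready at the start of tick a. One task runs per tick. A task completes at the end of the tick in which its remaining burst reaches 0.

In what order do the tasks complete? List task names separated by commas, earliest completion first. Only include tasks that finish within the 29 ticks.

completion order = F, D, E, H, G, C

t=0: vr[C=0 E=0 G=0] → run C
t=1: vr[C=1024/423 E=0 F=0 G=0] → run E
t=2: vr[C=1024/423 D=0 E=1024/335 F=0 G=0] → run D
t=3: vr[C=1024/423 D=512/793 E=1024/335 F=0 G=0 H=0] → run F
t=4: vr[C=1024/423 D=512/793 E=1024/335 F=256/205 G=0 H=0] → run G
t=5: vr[C=1024/423 D=512/793 E=1024/335 F=256/205 G=1024/335 H=0] → run H
t=6: vr[C=1024/423 D=512/793 E=1024/335 F=256/205 G=1024/335 H=256/205] → run D
t=7: vr[C=1024/423 D=1024/793 E=1024/335 F=256/205 G=1024/335 H=256/205] → run F
t=8: vr[C=1024/423 D=1024/793 E=1024/335 G=1024/335 H=256/205] → run H
t=9: vr[C=1024/423 D=1024/793 E=1024/335 G=1024/335 H=512/205] → run D
t=10: vr[C=1024/423 E=1024/335 G=1024/335 H=512/205] → run C
t=11: vr[C=2048/423 E=1024/335 G=1024/335 H=512/205] → run H
t=12: vr[C=2048/423 E=1024/335 G=1024/335 H=768/205] → run E
t=13: vr[C=2048/423 G=1024/335 H=768/205] → run G
t=14: vr[C=2048/423 G=2048/335 H=768/205] → run H
t=15: vr[C=2048/423 G=2048/335 H=1024/205] → run C
t=16: vr[C=1024/141 G=2048/335 H=1024/205] → run H
t=17: vr[C=1024/141 G=2048/335 H=256/41] → run G
t=18: vr[C=1024/141 G=3072/335 H=256/41] → run H
t=19: vr[C=1024/141 G=3072/335 H=1536/205] → run C
t=20: vr[C=4096/423 G=3072/335 H=1536/205] → run H
t=21: vr[C=4096/423 G=3072/335 H=1792/205] → run H
t=22: vr[C=4096/423 G=3072/335] → run G
t=23: vr[C=4096/423] → run C
t=24: vr[C=5120/423] → run C
t=25: vr[C=2048/141] → run C
t=26: (idle)
t=27: (idle)
t=28: (idle)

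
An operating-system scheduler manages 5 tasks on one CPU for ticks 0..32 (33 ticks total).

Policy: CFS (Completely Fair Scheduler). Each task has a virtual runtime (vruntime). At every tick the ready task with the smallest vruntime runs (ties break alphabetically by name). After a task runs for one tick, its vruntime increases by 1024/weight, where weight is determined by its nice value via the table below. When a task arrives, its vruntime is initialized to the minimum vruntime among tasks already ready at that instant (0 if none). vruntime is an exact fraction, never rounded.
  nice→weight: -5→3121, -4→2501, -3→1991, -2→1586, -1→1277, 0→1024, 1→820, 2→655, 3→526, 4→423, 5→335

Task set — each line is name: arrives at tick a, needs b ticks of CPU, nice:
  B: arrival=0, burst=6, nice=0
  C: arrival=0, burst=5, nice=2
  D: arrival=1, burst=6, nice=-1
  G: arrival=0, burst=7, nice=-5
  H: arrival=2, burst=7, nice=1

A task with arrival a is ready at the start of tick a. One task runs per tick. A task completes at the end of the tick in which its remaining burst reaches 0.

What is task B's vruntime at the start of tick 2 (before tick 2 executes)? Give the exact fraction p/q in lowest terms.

vruntime(B, start of tick 2) = 1/1

t=0: vr[B=0 C=0 G=0] → run B
t=1: vr[B=1 C=0 D=0 G=0] → run C
t=2: vr[B=1 C=1024/655 D=0 G=0 H=0] → run D
t=3: vr[B=1 C=1024/655 D=1024/1277 G=0 H=0] → run G
t=4: vr[B=1 C=1024/655 D=1024/1277 G=1024/3121 H=0] → run H
t=5: vr[B=1 C=1024/655 D=1024/1277 G=1024/3121 H=256/205] → run G
t=6: vr[B=1 C=1024/655 D=1024/1277 G=2048/3121 H=256/205] → run G
t=7: vr[B=1 C=1024/655 D=1024/1277 G=3072/3121 H=256/205] → run D
t=8: vr[B=1 C=1024/655 D=2048/1277 G=3072/3121 H=256/205] → run G
t=9: vr[B=1 C=1024/655 D=2048/1277 G=4096/3121 H=256/205] → run B
t=10: vr[B=2 C=1024/655 D=2048/1277 G=4096/3121 H=256/205] → run H
t=11: vr[B=2 C=1024/655 D=2048/1277 G=4096/3121 H=512/205] → run G
t=12: vr[B=2 C=1024/655 D=2048/1277 G=5120/3121 H=512/205] → run C
t=13: vr[B=2 C=2048/655 D=2048/1277 G=5120/3121 H=512/205] → run D
t=14: vr[B=2 C=2048/655 D=3072/1277 G=5120/3121 H=512/205] → run G
t=15: vr[B=2 C=2048/655 D=3072/1277 G=6144/3121 H=512/205] → run G
t=16: vr[B=2 C=2048/655 D=3072/1277 H=512/205] → run B
t=17: vr[B=3 C=2048/655 D=3072/1277 H=512/205] → run D
t=18: vr[B=3 C=2048/655 D=4096/1277 H=512/205] → run H
t=19: vr[B=3 C=2048/655 D=4096/1277 H=768/205] → run B
t=20: vr[B=4 C=2048/655 D=4096/1277 H=768/205] → run C
t=21: vr[B=4 C=3072/655 D=4096/1277 H=768/205] → run D
t=22: vr[B=4 C=3072/655 D=5120/1277 H=768/205] → run H
t=23: vr[B=4 C=3072/655 D=5120/1277 H=1024/205] → run B
t=24: vr[B=5 C=3072/655 D=5120/1277 H=1024/205] → run D
t=25: vr[B=5 C=3072/655 H=1024/205] → run C
t=26: vr[B=5 C=4096/655 H=1024/205] → run H
t=27: vr[B=5 C=4096/655 H=256/41] → run B
t=28: vr[C=4096/655 H=256/41] → run H
t=29: vr[C=4096/655 H=1536/205] → run C
t=30: vr[H=1536/205] → run H
t=31: (idle)
t=32: (idle)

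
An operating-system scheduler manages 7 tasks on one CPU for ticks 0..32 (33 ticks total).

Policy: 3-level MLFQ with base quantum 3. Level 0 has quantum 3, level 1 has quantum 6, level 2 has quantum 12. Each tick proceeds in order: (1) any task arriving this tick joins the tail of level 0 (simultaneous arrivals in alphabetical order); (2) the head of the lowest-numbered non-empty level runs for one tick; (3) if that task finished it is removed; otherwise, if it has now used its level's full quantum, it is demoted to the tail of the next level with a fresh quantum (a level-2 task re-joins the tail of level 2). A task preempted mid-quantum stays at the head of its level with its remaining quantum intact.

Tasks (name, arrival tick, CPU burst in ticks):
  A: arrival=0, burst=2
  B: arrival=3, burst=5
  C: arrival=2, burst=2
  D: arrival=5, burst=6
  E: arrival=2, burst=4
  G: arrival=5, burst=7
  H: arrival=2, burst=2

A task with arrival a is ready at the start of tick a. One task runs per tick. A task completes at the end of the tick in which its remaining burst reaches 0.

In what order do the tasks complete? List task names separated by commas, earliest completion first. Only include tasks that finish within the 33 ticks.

t=0: L0/L1/L2 = A/-/- → run A
t=1: L0/L1/L2 = A/-/- → run A
t=2: L0/L1/L2 = CEH/-/- → run C
t=3: L0/L1/L2 = CEHB/-/- → run C
t=4: L0/L1/L2 = EHB/-/- → run E
t=5: L0/L1/L2 = EHBDG/-/- → run E
t=6: L0/L1/L2 = EHBDG/-/- → run E
t=7: L0/L1/L2 = HBDG/E/- → run H
t=8: L0/L1/L2 = HBDG/E/- → run H
t=9: L0/L1/L2 = BDG/E/- → run B
t=10: L0/L1/L2 = BDG/E/- → run B
t=11: L0/L1/L2 = BDG/E/- → run B
t=12: L0/L1/L2 = DG/EB/- → run D
t=13: L0/L1/L2 = DG/EB/- → run D
t=14: L0/L1/L2 = DG/EB/- → run D
t=15: L0/L1/L2 = G/EBD/- → run G
t=16: L0/L1/L2 = G/EBD/- → run G
t=17: L0/L1/L2 = G/EBD/- → run G
t=18: L0/L1/L2 = -/EBDG/- → run E
t=19: L0/L1/L2 = -/BDG/- → run B
t=20: L0/L1/L2 = -/BDG/- → run B
t=21: L0/L1/L2 = -/DG/- → run D
t=22: L0/L1/L2 = -/DG/- → run D
t=23: L0/L1/L2 = -/DG/- → run D
t=24: L0/L1/L2 = -/G/- → run G
t=25: L0/L1/L2 = -/G/- → run G
t=26: L0/L1/L2 = -/G/- → run G
t=27: L0/L1/L2 = -/G/- → run G
t=28: (idle)
t=29: (idle)
t=30: (idle)
t=31: (idle)
t=32: (idle)

completion order = A, C, H, E, B, D, G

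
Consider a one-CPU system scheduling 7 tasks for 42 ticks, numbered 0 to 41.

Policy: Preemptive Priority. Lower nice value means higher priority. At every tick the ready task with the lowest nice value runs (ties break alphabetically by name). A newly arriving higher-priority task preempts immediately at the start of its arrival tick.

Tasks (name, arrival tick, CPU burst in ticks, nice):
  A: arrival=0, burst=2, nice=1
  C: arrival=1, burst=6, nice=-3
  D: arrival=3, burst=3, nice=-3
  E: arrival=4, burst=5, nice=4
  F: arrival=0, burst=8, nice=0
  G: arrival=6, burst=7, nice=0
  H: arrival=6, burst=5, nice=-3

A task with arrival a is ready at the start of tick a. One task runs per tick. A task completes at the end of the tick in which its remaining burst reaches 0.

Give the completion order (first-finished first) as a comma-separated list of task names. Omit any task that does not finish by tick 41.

completion order = C, D, H, F, G, A, E

t=0: ready={A,F} → run F
t=1: ready={A,C,F} → run C
t=2: ready={A,C,F} → run C
t=3: ready={A,C,D,F} → run C
t=4: ready={A,C,D,E,F} → run C
t=5: ready={A,C,D,E,F} → run C
t=6: ready={A,C,D,E,F,G,H} → run C
t=7: ready={A,D,E,F,G,H} → run D
t=8: ready={A,D,E,F,G,H} → run D
t=9: ready={A,D,E,F,G,H} → run D
t=10: ready={A,E,F,G,H} → run H
t=11: ready={A,E,F,G,H} → run H
t=12: ready={A,E,F,G,H} → run H
t=13: ready={A,E,F,G,H} → run H
t=14: ready={A,E,F,G,H} → run H
t=15: ready={A,E,F,G} → run F
t=16: ready={A,E,F,G} → run F
t=17: ready={A,E,F,G} → run F
t=18: ready={A,E,F,G} → run F
t=19: ready={A,E,F,G} → run F
t=20: ready={A,E,F,G} → run F
t=21: ready={A,E,F,G} → run F
t=22: ready={A,E,G} → run G
t=23: ready={A,E,G} → run G
t=24: ready={A,E,G} → run G
t=25: ready={A,E,G} → run G
t=26: ready={A,E,G} → run G
t=27: ready={A,E,G} → run G
t=28: ready={A,E,G} → run G
t=29: ready={A,E} → run A
t=30: ready={A,E} → run A
t=31: ready={E} → run E
t=32: ready={E} → run E
t=33: ready={E} → run E
t=34: ready={E} → run E
t=35: ready={E} → run E
t=36: (idle)
t=37: (idle)
t=38: (idle)
t=39: (idle)
t=40: (idle)
t=41: (idle)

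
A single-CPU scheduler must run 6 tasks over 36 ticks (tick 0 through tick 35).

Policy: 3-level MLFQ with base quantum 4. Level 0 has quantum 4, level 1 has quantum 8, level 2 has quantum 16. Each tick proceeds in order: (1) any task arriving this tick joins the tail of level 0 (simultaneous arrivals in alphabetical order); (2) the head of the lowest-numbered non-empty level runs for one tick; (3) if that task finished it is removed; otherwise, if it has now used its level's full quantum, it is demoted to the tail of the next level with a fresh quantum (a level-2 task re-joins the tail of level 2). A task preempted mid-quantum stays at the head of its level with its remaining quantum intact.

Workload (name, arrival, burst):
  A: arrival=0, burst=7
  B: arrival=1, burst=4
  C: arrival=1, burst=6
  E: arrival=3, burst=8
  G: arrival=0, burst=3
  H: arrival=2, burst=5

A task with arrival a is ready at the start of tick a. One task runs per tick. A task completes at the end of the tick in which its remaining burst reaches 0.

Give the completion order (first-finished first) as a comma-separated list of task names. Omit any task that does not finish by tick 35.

t=0: L0/L1/L2 = AG/-/- → run A
t=1: L0/L1/L2 = AGBC/-/- → run A
t=2: L0/L1/L2 = AGBCH/-/- → run A
t=3: L0/L1/L2 = AGBCHE/-/- → run A
t=4: L0/L1/L2 = GBCHE/A/- → run G
t=5: L0/L1/L2 = GBCHE/A/- → run G
t=6: L0/L1/L2 = GBCHE/A/- → run G
t=7: L0/L1/L2 = BCHE/A/- → run B
t=8: L0/L1/L2 = BCHE/A/- → run B
t=9: L0/L1/L2 = BCHE/A/- → run B
t=10: L0/L1/L2 = BCHE/A/- → run B
t=11: L0/L1/L2 = CHE/A/- → run C
t=12: L0/L1/L2 = CHE/A/- → run C
t=13: L0/L1/L2 = CHE/A/- → run C
t=14: L0/L1/L2 = CHE/A/- → run C
t=15: L0/L1/L2 = HE/AC/- → run H
t=16: L0/L1/L2 = HE/AC/- → run H
t=17: L0/L1/L2 = HE/AC/- → run H
t=18: L0/L1/L2 = HE/AC/- → run H
t=19: L0/L1/L2 = E/ACH/- → run E
t=20: L0/L1/L2 = E/ACH/- → run E
t=21: L0/L1/L2 = E/ACH/- → run E
t=22: L0/L1/L2 = E/ACH/- → run E
t=23: L0/L1/L2 = -/ACHE/- → run A
t=24: L0/L1/L2 = -/ACHE/- → run A
t=25: L0/L1/L2 = -/ACHE/- → run A
t=26: L0/L1/L2 = -/CHE/- → run C
t=27: L0/L1/L2 = -/CHE/- → run C
t=28: L0/L1/L2 = -/HE/- → run H
t=29: L0/L1/L2 = -/E/- → run E
t=30: L0/L1/L2 = -/E/- → run E
t=31: L0/L1/L2 = -/E/- → run E
t=32: L0/L1/L2 = -/E/- → run E
t=33: (idle)
t=34: (idle)
t=35: (idle)

completion order = G, B, A, C, H, E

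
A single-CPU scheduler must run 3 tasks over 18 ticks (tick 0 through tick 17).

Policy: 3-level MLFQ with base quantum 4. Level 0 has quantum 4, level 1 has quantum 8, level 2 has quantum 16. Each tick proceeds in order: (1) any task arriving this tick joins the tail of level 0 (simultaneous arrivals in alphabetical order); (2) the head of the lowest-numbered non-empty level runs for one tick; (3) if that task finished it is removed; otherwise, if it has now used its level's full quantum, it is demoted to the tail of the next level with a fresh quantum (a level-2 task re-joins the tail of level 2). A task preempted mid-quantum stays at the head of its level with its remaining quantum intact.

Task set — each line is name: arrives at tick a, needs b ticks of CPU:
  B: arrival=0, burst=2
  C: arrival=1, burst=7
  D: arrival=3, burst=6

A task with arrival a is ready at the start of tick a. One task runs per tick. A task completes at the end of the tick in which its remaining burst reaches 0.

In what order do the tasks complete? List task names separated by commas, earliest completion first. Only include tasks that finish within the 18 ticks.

completion order = B, C, D

t=0: L0/L1/L2 = B/-/- → run B
t=1: L0/L1/L2 = BC/-/- → run B
t=2: L0/L1/L2 = C/-/- → run C
t=3: L0/L1/L2 = CD/-/- → run C
t=4: L0/L1/L2 = CD/-/- → run C
t=5: L0/L1/L2 = CD/-/- → run C
t=6: L0/L1/L2 = D/C/- → run D
t=7: L0/L1/L2 = D/C/- → run D
t=8: L0/L1/L2 = D/C/- → run D
t=9: L0/L1/L2 = D/C/- → run D
t=10: L0/L1/L2 = -/CD/- → run C
t=11: L0/L1/L2 = -/CD/- → run C
t=12: L0/L1/L2 = -/CD/- → run C
t=13: L0/L1/L2 = -/D/- → run D
t=14: L0/L1/L2 = -/D/- → run D
t=15: (idle)
t=16: (idle)
t=17: (idle)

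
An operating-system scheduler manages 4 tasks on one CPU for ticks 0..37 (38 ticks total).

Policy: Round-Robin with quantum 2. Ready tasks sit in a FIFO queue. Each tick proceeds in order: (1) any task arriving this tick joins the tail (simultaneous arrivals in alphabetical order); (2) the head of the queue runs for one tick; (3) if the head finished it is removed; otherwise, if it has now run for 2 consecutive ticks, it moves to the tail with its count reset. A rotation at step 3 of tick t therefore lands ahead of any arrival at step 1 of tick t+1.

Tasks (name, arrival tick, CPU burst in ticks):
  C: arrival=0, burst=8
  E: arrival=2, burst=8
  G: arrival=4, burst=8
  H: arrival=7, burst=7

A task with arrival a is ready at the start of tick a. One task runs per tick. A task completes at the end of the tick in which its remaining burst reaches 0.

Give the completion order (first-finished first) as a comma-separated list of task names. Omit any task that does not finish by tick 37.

completion order = C, E, G, H

t=0: queue=[C] q_used=0 → run C
t=1: queue=[C] q_used=1 → run C
t=2: queue=[C,E] q_used=0 → run C
t=3: queue=[C,E] q_used=1 → run C
t=4: queue=[E,C,G] q_used=0 → run E
t=5: queue=[E,C,G] q_used=1 → run E
t=6: queue=[C,G,E] q_used=0 → run C
t=7: queue=[C,G,E,H] q_used=1 → run C
t=8: queue=[G,E,H,C] q_used=0 → run G
t=9: queue=[G,E,H,C] q_used=1 → run G
t=10: queue=[E,H,C,G] q_used=0 → run E
t=11: queue=[E,H,C,G] q_used=1 → run E
t=12: queue=[H,C,G,E] q_used=0 → run H
t=13: queue=[H,C,G,E] q_used=1 → run H
t=14: queue=[C,G,E,H] q_used=0 → run C
t=15: queue=[C,G,E,H] q_used=1 → run C
t=16: queue=[G,E,H] q_used=0 → run G
t=17: queue=[G,E,H] q_used=1 → run G
t=18: queue=[E,H,G] q_used=0 → run E
t=19: queue=[E,H,G] q_used=1 → run E
t=20: queue=[H,G,E] q_used=0 → run H
t=21: queue=[H,G,E] q_used=1 → run H
t=22: queue=[G,E,H] q_used=0 → run G
t=23: queue=[G,E,H] q_used=1 → run G
t=24: queue=[E,H,G] q_used=0 → run E
t=25: queue=[E,H,G] q_used=1 → run E
t=26: queue=[H,G] q_used=0 → run H
t=27: queue=[H,G] q_used=1 → run H
t=28: queue=[G,H] q_used=0 → run G
t=29: queue=[G,H] q_used=1 → run G
t=30: queue=[H] q_used=0 → run H
t=31: (idle)
t=32: (idle)
t=33: (idle)
t=34: (idle)
t=35: (idle)
t=36: (idle)
t=37: (idle)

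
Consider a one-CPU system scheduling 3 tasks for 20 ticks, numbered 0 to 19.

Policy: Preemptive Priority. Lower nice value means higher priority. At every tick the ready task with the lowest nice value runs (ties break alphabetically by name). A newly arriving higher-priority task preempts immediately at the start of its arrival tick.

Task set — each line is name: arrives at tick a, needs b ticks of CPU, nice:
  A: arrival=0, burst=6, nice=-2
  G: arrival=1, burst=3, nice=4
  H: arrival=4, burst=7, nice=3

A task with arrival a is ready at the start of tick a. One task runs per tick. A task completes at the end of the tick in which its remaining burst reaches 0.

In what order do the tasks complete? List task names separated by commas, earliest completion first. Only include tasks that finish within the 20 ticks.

t=0: ready={A} → run A
t=1: ready={A,G} → run A
t=2: ready={A,G} → run A
t=3: ready={A,G} → run A
t=4: ready={A,G,H} → run A
t=5: ready={A,G,H} → run A
t=6: ready={G,H} → run H
t=7: ready={G,H} → run H
t=8: ready={G,H} → run H
t=9: ready={G,H} → run H
t=10: ready={G,H} → run H
t=11: ready={G,H} → run H
t=12: ready={G,H} → run H
t=13: ready={G} → run G
t=14: ready={G} → run G
t=15: ready={G} → run G
t=16: (idle)
t=17: (idle)
t=18: (idle)
t=19: (idle)

completion order = A, H, G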